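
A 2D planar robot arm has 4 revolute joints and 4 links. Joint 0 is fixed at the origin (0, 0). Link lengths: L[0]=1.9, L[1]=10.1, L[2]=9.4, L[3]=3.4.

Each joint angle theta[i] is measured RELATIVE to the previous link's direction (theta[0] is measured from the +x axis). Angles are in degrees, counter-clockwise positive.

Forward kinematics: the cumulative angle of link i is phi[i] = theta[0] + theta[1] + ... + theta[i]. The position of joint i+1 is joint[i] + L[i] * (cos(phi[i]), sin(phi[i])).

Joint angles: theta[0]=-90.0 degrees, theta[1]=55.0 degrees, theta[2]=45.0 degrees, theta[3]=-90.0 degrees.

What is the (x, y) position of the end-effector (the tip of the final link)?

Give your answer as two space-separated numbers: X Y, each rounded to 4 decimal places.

Answer: 18.1210 -9.4092

Derivation:
joint[0] = (0.0000, 0.0000)  (base)
link 0: phi[0] = -90 = -90 deg
  cos(-90 deg) = 0.0000, sin(-90 deg) = -1.0000
  joint[1] = (0.0000, 0.0000) + 1.9 * (0.0000, -1.0000) = (0.0000 + 0.0000, 0.0000 + -1.9000) = (0.0000, -1.9000)
link 1: phi[1] = -90 + 55 = -35 deg
  cos(-35 deg) = 0.8192, sin(-35 deg) = -0.5736
  joint[2] = (0.0000, -1.9000) + 10.1 * (0.8192, -0.5736) = (0.0000 + 8.2734, -1.9000 + -5.7931) = (8.2734, -7.6931)
link 2: phi[2] = -90 + 55 + 45 = 10 deg
  cos(10 deg) = 0.9848, sin(10 deg) = 0.1736
  joint[3] = (8.2734, -7.6931) + 9.4 * (0.9848, 0.1736) = (8.2734 + 9.2572, -7.6931 + 1.6323) = (17.5306, -6.0608)
link 3: phi[3] = -90 + 55 + 45 + -90 = -80 deg
  cos(-80 deg) = 0.1736, sin(-80 deg) = -0.9848
  joint[4] = (17.5306, -6.0608) + 3.4 * (0.1736, -0.9848) = (17.5306 + 0.5904, -6.0608 + -3.3483) = (18.1210, -9.4092)
End effector: (18.1210, -9.4092)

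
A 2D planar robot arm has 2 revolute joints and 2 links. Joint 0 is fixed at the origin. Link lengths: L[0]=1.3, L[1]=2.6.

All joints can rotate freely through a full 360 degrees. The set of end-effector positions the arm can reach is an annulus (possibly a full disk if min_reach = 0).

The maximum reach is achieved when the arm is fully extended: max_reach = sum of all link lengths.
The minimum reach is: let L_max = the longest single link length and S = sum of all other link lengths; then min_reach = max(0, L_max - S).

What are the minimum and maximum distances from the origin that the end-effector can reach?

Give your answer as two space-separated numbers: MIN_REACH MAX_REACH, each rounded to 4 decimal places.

Answer: 1.3000 3.9000

Derivation:
Link lengths: [1.3, 2.6]
max_reach = 1.3 + 2.6 = 3.9
L_max = max([1.3, 2.6]) = 2.6
S (sum of others) = 3.9 - 2.6 = 1.3
min_reach = max(0, 2.6 - 1.3) = max(0, 1.3) = 1.3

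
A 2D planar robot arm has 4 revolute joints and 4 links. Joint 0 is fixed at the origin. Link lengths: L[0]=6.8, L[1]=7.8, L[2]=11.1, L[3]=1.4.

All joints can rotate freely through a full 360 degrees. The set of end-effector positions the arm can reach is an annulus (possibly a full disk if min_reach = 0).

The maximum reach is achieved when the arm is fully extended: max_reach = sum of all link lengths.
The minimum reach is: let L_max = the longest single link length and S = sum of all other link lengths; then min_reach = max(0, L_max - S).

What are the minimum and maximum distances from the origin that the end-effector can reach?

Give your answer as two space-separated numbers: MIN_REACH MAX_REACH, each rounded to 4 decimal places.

Answer: 0.0000 27.1000

Derivation:
Link lengths: [6.8, 7.8, 11.1, 1.4]
max_reach = 6.8 + 7.8 + 11.1 + 1.4 = 27.1
L_max = max([6.8, 7.8, 11.1, 1.4]) = 11.1
S (sum of others) = 27.1 - 11.1 = 16
min_reach = max(0, 11.1 - 16) = max(0, -4.9) = 0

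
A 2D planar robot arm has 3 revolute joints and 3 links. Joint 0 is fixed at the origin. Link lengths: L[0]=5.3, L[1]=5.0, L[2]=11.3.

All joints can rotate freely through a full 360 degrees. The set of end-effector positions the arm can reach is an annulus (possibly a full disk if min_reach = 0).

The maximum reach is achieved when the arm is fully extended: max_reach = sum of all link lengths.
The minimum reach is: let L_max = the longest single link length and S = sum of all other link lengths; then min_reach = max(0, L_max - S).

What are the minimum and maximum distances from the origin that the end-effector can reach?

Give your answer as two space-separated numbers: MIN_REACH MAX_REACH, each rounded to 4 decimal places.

Answer: 1.0000 21.6000

Derivation:
Link lengths: [5.3, 5.0, 11.3]
max_reach = 5.3 + 5 + 11.3 = 21.6
L_max = max([5.3, 5.0, 11.3]) = 11.3
S (sum of others) = 21.6 - 11.3 = 10.3
min_reach = max(0, 11.3 - 10.3) = max(0, 1) = 1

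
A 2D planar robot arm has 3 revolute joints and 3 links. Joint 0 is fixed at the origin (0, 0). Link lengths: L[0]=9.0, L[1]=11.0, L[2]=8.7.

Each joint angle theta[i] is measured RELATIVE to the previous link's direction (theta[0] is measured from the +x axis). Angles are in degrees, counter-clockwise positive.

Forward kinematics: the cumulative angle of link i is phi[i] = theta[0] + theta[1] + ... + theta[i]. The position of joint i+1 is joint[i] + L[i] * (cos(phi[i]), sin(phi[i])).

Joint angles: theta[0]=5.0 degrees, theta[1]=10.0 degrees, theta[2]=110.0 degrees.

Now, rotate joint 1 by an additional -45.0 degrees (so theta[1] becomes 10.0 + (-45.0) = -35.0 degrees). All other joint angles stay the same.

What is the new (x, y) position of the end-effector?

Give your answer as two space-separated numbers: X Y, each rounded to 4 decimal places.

Answer: 20.0028 3.8522

Derivation:
joint[0] = (0.0000, 0.0000)  (base)
link 0: phi[0] = 5 = 5 deg
  cos(5 deg) = 0.9962, sin(5 deg) = 0.0872
  joint[1] = (0.0000, 0.0000) + 9 * (0.9962, 0.0872) = (0.0000 + 8.9658, 0.0000 + 0.7844) = (8.9658, 0.7844)
link 1: phi[1] = 5 + -35 = -30 deg
  cos(-30 deg) = 0.8660, sin(-30 deg) = -0.5000
  joint[2] = (8.9658, 0.7844) + 11 * (0.8660, -0.5000) = (8.9658 + 9.5263, 0.7844 + -5.5000) = (18.4920, -4.7156)
link 2: phi[2] = 5 + -35 + 110 = 80 deg
  cos(80 deg) = 0.1736, sin(80 deg) = 0.9848
  joint[3] = (18.4920, -4.7156) + 8.7 * (0.1736, 0.9848) = (18.4920 + 1.5107, -4.7156 + 8.5678) = (20.0028, 3.8522)
End effector: (20.0028, 3.8522)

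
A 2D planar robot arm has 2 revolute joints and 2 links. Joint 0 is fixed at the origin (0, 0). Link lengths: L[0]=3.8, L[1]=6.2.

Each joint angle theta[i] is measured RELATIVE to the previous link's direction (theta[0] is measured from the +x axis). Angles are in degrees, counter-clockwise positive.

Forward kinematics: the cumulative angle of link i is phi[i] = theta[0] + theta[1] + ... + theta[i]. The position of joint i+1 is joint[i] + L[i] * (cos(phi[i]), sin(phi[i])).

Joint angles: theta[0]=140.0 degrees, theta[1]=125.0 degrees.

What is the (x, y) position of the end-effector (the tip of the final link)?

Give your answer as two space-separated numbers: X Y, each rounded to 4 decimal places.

Answer: -3.4513 -3.7338

Derivation:
joint[0] = (0.0000, 0.0000)  (base)
link 0: phi[0] = 140 = 140 deg
  cos(140 deg) = -0.7660, sin(140 deg) = 0.6428
  joint[1] = (0.0000, 0.0000) + 3.8 * (-0.7660, 0.6428) = (0.0000 + -2.9110, 0.0000 + 2.4426) = (-2.9110, 2.4426)
link 1: phi[1] = 140 + 125 = 265 deg
  cos(265 deg) = -0.0872, sin(265 deg) = -0.9962
  joint[2] = (-2.9110, 2.4426) + 6.2 * (-0.0872, -0.9962) = (-2.9110 + -0.5404, 2.4426 + -6.1764) = (-3.4513, -3.7338)
End effector: (-3.4513, -3.7338)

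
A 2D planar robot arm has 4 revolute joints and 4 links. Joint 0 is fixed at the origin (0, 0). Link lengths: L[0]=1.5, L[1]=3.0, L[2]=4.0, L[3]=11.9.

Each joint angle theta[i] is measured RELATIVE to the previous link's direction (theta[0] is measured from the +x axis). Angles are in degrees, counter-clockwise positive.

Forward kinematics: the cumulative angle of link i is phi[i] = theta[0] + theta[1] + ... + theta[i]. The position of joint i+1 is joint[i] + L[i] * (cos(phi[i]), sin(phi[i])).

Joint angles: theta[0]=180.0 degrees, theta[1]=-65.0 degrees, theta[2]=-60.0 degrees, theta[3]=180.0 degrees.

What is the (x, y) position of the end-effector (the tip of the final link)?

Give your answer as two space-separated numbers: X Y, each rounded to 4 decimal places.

joint[0] = (0.0000, 0.0000)  (base)
link 0: phi[0] = 180 = 180 deg
  cos(180 deg) = -1.0000, sin(180 deg) = 0.0000
  joint[1] = (0.0000, 0.0000) + 1.5 * (-1.0000, 0.0000) = (0.0000 + -1.5000, 0.0000 + 0.0000) = (-1.5000, 0.0000)
link 1: phi[1] = 180 + -65 = 115 deg
  cos(115 deg) = -0.4226, sin(115 deg) = 0.9063
  joint[2] = (-1.5000, 0.0000) + 3 * (-0.4226, 0.9063) = (-1.5000 + -1.2679, 0.0000 + 2.7189) = (-2.7679, 2.7189)
link 2: phi[2] = 180 + -65 + -60 = 55 deg
  cos(55 deg) = 0.5736, sin(55 deg) = 0.8192
  joint[3] = (-2.7679, 2.7189) + 4 * (0.5736, 0.8192) = (-2.7679 + 2.2943, 2.7189 + 3.2766) = (-0.4735, 5.9955)
link 3: phi[3] = 180 + -65 + -60 + 180 = 235 deg
  cos(235 deg) = -0.5736, sin(235 deg) = -0.8192
  joint[4] = (-0.4735, 5.9955) + 11.9 * (-0.5736, -0.8192) = (-0.4735 + -6.8256, 5.9955 + -9.7479) = (-7.2991, -3.7524)
End effector: (-7.2991, -3.7524)

Answer: -7.2991 -3.7524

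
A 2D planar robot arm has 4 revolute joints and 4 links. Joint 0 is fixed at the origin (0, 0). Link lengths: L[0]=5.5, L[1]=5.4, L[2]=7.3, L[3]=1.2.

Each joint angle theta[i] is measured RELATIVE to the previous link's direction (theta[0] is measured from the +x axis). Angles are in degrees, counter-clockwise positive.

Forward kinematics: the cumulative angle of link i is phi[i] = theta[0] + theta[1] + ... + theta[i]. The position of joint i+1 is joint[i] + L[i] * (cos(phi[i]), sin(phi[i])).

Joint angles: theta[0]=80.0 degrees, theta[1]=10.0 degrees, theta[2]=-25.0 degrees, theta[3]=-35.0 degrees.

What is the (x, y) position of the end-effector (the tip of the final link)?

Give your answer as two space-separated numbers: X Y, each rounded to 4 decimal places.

Answer: 5.0794 18.0325

Derivation:
joint[0] = (0.0000, 0.0000)  (base)
link 0: phi[0] = 80 = 80 deg
  cos(80 deg) = 0.1736, sin(80 deg) = 0.9848
  joint[1] = (0.0000, 0.0000) + 5.5 * (0.1736, 0.9848) = (0.0000 + 0.9551, 0.0000 + 5.4164) = (0.9551, 5.4164)
link 1: phi[1] = 80 + 10 = 90 deg
  cos(90 deg) = 0.0000, sin(90 deg) = 1.0000
  joint[2] = (0.9551, 5.4164) + 5.4 * (0.0000, 1.0000) = (0.9551 + 0.0000, 5.4164 + 5.4000) = (0.9551, 10.8164)
link 2: phi[2] = 80 + 10 + -25 = 65 deg
  cos(65 deg) = 0.4226, sin(65 deg) = 0.9063
  joint[3] = (0.9551, 10.8164) + 7.3 * (0.4226, 0.9063) = (0.9551 + 3.0851, 10.8164 + 6.6160) = (4.0402, 17.4325)
link 3: phi[3] = 80 + 10 + -25 + -35 = 30 deg
  cos(30 deg) = 0.8660, sin(30 deg) = 0.5000
  joint[4] = (4.0402, 17.4325) + 1.2 * (0.8660, 0.5000) = (4.0402 + 1.0392, 17.4325 + 0.6000) = (5.0794, 18.0325)
End effector: (5.0794, 18.0325)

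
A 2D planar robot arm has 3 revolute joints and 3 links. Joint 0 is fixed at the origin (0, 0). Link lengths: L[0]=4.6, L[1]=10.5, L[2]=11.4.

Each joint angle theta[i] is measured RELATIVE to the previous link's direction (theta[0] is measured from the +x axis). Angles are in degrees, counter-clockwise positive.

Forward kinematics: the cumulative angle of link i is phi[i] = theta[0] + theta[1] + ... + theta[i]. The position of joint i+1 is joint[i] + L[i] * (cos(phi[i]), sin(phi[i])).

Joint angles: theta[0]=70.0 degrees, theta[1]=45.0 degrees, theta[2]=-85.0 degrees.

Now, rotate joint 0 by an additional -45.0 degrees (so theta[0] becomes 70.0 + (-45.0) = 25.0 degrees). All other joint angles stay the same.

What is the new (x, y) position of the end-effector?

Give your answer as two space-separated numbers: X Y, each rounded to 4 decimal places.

joint[0] = (0.0000, 0.0000)  (base)
link 0: phi[0] = 25 = 25 deg
  cos(25 deg) = 0.9063, sin(25 deg) = 0.4226
  joint[1] = (0.0000, 0.0000) + 4.6 * (0.9063, 0.4226) = (0.0000 + 4.1690, 0.0000 + 1.9440) = (4.1690, 1.9440)
link 1: phi[1] = 25 + 45 = 70 deg
  cos(70 deg) = 0.3420, sin(70 deg) = 0.9397
  joint[2] = (4.1690, 1.9440) + 10.5 * (0.3420, 0.9397) = (4.1690 + 3.5912, 1.9440 + 9.8668) = (7.7602, 11.8108)
link 2: phi[2] = 25 + 45 + -85 = -15 deg
  cos(-15 deg) = 0.9659, sin(-15 deg) = -0.2588
  joint[3] = (7.7602, 11.8108) + 11.4 * (0.9659, -0.2588) = (7.7602 + 11.0116, 11.8108 + -2.9505) = (18.7718, 8.8603)
End effector: (18.7718, 8.8603)

Answer: 18.7718 8.8603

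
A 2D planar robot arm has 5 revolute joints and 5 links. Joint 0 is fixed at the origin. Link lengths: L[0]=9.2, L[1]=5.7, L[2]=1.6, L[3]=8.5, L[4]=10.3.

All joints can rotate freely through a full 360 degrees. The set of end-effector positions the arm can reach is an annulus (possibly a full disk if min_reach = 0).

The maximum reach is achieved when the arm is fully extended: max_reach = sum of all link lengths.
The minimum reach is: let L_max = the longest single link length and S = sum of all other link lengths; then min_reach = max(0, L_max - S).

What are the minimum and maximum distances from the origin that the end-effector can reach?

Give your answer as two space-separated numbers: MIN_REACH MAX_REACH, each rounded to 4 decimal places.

Link lengths: [9.2, 5.7, 1.6, 8.5, 10.3]
max_reach = 9.2 + 5.7 + 1.6 + 8.5 + 10.3 = 35.3
L_max = max([9.2, 5.7, 1.6, 8.5, 10.3]) = 10.3
S (sum of others) = 35.3 - 10.3 = 25
min_reach = max(0, 10.3 - 25) = max(0, -14.7) = 0

Answer: 0.0000 35.3000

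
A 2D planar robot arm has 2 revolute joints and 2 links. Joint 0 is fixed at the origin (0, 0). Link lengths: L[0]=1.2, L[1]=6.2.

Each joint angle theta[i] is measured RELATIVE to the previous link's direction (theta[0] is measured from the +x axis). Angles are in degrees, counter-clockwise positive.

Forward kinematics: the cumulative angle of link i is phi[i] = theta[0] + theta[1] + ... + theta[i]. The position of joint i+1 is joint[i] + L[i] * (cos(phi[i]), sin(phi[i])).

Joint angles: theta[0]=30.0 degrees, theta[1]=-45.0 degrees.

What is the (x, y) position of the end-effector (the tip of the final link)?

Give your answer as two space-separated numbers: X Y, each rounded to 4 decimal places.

joint[0] = (0.0000, 0.0000)  (base)
link 0: phi[0] = 30 = 30 deg
  cos(30 deg) = 0.8660, sin(30 deg) = 0.5000
  joint[1] = (0.0000, 0.0000) + 1.2 * (0.8660, 0.5000) = (0.0000 + 1.0392, 0.0000 + 0.6000) = (1.0392, 0.6000)
link 1: phi[1] = 30 + -45 = -15 deg
  cos(-15 deg) = 0.9659, sin(-15 deg) = -0.2588
  joint[2] = (1.0392, 0.6000) + 6.2 * (0.9659, -0.2588) = (1.0392 + 5.9887, 0.6000 + -1.6047) = (7.0280, -1.0047)
End effector: (7.0280, -1.0047)

Answer: 7.0280 -1.0047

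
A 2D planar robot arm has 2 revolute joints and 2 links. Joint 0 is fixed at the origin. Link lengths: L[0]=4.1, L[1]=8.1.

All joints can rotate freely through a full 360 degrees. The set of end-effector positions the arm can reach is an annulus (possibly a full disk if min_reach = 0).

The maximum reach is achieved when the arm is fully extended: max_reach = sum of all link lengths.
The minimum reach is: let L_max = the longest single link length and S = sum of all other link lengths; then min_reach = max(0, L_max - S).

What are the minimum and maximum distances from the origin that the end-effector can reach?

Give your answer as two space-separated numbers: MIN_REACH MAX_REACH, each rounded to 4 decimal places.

Link lengths: [4.1, 8.1]
max_reach = 4.1 + 8.1 = 12.2
L_max = max([4.1, 8.1]) = 8.1
S (sum of others) = 12.2 - 8.1 = 4.1
min_reach = max(0, 8.1 - 4.1) = max(0, 4) = 4

Answer: 4.0000 12.2000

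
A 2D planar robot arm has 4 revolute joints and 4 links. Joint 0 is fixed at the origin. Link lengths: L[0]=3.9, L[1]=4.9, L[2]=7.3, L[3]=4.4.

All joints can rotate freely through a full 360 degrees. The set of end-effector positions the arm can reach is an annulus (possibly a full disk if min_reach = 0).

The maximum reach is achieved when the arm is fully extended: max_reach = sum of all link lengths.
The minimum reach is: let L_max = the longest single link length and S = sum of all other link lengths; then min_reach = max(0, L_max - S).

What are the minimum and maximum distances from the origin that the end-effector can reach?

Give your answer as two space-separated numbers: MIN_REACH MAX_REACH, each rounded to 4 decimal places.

Answer: 0.0000 20.5000

Derivation:
Link lengths: [3.9, 4.9, 7.3, 4.4]
max_reach = 3.9 + 4.9 + 7.3 + 4.4 = 20.5
L_max = max([3.9, 4.9, 7.3, 4.4]) = 7.3
S (sum of others) = 20.5 - 7.3 = 13.2
min_reach = max(0, 7.3 - 13.2) = max(0, -5.9) = 0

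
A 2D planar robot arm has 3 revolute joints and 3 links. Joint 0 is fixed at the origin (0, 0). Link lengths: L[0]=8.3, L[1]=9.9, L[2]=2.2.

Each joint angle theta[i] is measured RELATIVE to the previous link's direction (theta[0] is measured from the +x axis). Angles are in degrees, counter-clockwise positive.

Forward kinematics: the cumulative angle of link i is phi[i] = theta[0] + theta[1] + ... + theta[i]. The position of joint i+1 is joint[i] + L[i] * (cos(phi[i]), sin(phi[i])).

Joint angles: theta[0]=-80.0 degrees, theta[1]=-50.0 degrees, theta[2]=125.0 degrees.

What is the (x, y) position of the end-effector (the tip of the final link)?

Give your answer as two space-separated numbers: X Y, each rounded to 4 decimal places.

Answer: -2.7307 -15.9495

Derivation:
joint[0] = (0.0000, 0.0000)  (base)
link 0: phi[0] = -80 = -80 deg
  cos(-80 deg) = 0.1736, sin(-80 deg) = -0.9848
  joint[1] = (0.0000, 0.0000) + 8.3 * (0.1736, -0.9848) = (0.0000 + 1.4413, 0.0000 + -8.1739) = (1.4413, -8.1739)
link 1: phi[1] = -80 + -50 = -130 deg
  cos(-130 deg) = -0.6428, sin(-130 deg) = -0.7660
  joint[2] = (1.4413, -8.1739) + 9.9 * (-0.6428, -0.7660) = (1.4413 + -6.3636, -8.1739 + -7.5838) = (-4.9223, -15.7577)
link 2: phi[2] = -80 + -50 + 125 = -5 deg
  cos(-5 deg) = 0.9962, sin(-5 deg) = -0.0872
  joint[3] = (-4.9223, -15.7577) + 2.2 * (0.9962, -0.0872) = (-4.9223 + 2.1916, -15.7577 + -0.1917) = (-2.7307, -15.9495)
End effector: (-2.7307, -15.9495)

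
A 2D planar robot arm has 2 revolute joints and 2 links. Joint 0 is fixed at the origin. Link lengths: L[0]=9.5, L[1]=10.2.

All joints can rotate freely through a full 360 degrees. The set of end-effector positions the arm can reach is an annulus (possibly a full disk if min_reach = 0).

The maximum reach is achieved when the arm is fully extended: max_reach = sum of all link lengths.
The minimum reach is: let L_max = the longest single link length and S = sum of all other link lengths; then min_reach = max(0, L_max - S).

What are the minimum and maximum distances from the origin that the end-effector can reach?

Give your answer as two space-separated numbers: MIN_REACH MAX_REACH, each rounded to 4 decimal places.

Link lengths: [9.5, 10.2]
max_reach = 9.5 + 10.2 = 19.7
L_max = max([9.5, 10.2]) = 10.2
S (sum of others) = 19.7 - 10.2 = 9.5
min_reach = max(0, 10.2 - 9.5) = max(0, 0.7) = 0.7

Answer: 0.7000 19.7000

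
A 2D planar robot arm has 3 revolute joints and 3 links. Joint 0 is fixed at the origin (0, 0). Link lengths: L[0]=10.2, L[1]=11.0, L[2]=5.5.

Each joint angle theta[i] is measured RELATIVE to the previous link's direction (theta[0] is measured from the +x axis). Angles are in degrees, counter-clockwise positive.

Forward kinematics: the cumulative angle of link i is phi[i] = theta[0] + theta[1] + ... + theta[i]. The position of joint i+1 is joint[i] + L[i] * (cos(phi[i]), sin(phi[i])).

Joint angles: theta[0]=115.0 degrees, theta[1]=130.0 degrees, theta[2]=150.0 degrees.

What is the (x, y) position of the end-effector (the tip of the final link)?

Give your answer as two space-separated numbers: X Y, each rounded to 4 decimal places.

joint[0] = (0.0000, 0.0000)  (base)
link 0: phi[0] = 115 = 115 deg
  cos(115 deg) = -0.4226, sin(115 deg) = 0.9063
  joint[1] = (0.0000, 0.0000) + 10.2 * (-0.4226, 0.9063) = (0.0000 + -4.3107, 0.0000 + 9.2443) = (-4.3107, 9.2443)
link 1: phi[1] = 115 + 130 = 245 deg
  cos(245 deg) = -0.4226, sin(245 deg) = -0.9063
  joint[2] = (-4.3107, 9.2443) + 11 * (-0.4226, -0.9063) = (-4.3107 + -4.6488, 9.2443 + -9.9694) = (-8.9595, -0.7250)
link 2: phi[2] = 115 + 130 + 150 = 395 deg
  cos(395 deg) = 0.8192, sin(395 deg) = 0.5736
  joint[3] = (-8.9595, -0.7250) + 5.5 * (0.8192, 0.5736) = (-8.9595 + 4.5053, -0.7250 + 3.1547) = (-4.4542, 2.4296)
End effector: (-4.4542, 2.4296)

Answer: -4.4542 2.4296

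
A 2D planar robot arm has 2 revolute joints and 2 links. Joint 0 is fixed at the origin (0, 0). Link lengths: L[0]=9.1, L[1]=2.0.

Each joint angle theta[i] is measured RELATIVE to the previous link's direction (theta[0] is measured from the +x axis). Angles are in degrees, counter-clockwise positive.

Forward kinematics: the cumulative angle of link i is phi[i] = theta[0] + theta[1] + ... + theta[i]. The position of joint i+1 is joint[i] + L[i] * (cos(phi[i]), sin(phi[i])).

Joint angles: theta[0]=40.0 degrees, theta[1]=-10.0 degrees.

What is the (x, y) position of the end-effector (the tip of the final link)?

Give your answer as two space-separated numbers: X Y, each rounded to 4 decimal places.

Answer: 8.7031 6.8494

Derivation:
joint[0] = (0.0000, 0.0000)  (base)
link 0: phi[0] = 40 = 40 deg
  cos(40 deg) = 0.7660, sin(40 deg) = 0.6428
  joint[1] = (0.0000, 0.0000) + 9.1 * (0.7660, 0.6428) = (0.0000 + 6.9710, 0.0000 + 5.8494) = (6.9710, 5.8494)
link 1: phi[1] = 40 + -10 = 30 deg
  cos(30 deg) = 0.8660, sin(30 deg) = 0.5000
  joint[2] = (6.9710, 5.8494) + 2 * (0.8660, 0.5000) = (6.9710 + 1.7321, 5.8494 + 1.0000) = (8.7031, 6.8494)
End effector: (8.7031, 6.8494)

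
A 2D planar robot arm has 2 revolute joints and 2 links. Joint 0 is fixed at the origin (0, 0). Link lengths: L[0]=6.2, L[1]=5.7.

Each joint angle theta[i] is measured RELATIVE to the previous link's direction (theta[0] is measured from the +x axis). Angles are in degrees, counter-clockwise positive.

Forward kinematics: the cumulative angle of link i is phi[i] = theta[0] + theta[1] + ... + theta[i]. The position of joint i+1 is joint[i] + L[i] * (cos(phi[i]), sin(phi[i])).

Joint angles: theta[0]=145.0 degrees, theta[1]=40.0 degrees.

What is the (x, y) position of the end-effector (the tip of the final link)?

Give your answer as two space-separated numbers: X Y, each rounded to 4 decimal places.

joint[0] = (0.0000, 0.0000)  (base)
link 0: phi[0] = 145 = 145 deg
  cos(145 deg) = -0.8192, sin(145 deg) = 0.5736
  joint[1] = (0.0000, 0.0000) + 6.2 * (-0.8192, 0.5736) = (0.0000 + -5.0787, 0.0000 + 3.5562) = (-5.0787, 3.5562)
link 1: phi[1] = 145 + 40 = 185 deg
  cos(185 deg) = -0.9962, sin(185 deg) = -0.0872
  joint[2] = (-5.0787, 3.5562) + 5.7 * (-0.9962, -0.0872) = (-5.0787 + -5.6783, 3.5562 + -0.4968) = (-10.7571, 3.0594)
End effector: (-10.7571, 3.0594)

Answer: -10.7571 3.0594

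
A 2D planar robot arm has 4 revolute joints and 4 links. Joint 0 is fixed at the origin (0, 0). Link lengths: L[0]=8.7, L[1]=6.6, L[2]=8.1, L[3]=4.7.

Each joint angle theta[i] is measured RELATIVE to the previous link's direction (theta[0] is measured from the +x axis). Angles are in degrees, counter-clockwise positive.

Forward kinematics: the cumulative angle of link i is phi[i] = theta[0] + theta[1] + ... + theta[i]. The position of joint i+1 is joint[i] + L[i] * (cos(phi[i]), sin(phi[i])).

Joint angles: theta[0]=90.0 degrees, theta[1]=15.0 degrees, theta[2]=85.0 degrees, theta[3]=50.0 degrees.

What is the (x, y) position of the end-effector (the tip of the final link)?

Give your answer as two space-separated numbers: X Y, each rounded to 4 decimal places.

joint[0] = (0.0000, 0.0000)  (base)
link 0: phi[0] = 90 = 90 deg
  cos(90 deg) = 0.0000, sin(90 deg) = 1.0000
  joint[1] = (0.0000, 0.0000) + 8.7 * (0.0000, 1.0000) = (0.0000 + 0.0000, 0.0000 + 8.7000) = (0.0000, 8.7000)
link 1: phi[1] = 90 + 15 = 105 deg
  cos(105 deg) = -0.2588, sin(105 deg) = 0.9659
  joint[2] = (0.0000, 8.7000) + 6.6 * (-0.2588, 0.9659) = (0.0000 + -1.7082, 8.7000 + 6.3751) = (-1.7082, 15.0751)
link 2: phi[2] = 90 + 15 + 85 = 190 deg
  cos(190 deg) = -0.9848, sin(190 deg) = -0.1736
  joint[3] = (-1.7082, 15.0751) + 8.1 * (-0.9848, -0.1736) = (-1.7082 + -7.9769, 15.0751 + -1.4066) = (-9.6851, 13.6686)
link 3: phi[3] = 90 + 15 + 85 + 50 = 240 deg
  cos(240 deg) = -0.5000, sin(240 deg) = -0.8660
  joint[4] = (-9.6851, 13.6686) + 4.7 * (-0.5000, -0.8660) = (-9.6851 + -2.3500, 13.6686 + -4.0703) = (-12.0351, 9.5982)
End effector: (-12.0351, 9.5982)

Answer: -12.0351 9.5982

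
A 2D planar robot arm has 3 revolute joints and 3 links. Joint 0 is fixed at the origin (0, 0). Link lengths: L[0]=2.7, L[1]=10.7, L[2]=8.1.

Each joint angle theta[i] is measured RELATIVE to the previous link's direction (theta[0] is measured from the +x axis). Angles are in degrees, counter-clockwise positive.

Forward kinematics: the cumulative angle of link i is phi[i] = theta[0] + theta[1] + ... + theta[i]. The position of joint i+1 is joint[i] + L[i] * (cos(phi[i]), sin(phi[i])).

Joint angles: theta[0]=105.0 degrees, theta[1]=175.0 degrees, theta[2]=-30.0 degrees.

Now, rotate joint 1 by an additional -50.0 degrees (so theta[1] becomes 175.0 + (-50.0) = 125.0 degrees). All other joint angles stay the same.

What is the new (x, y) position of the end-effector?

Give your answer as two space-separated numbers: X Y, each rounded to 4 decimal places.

Answer: -15.1881 -8.3590

Derivation:
joint[0] = (0.0000, 0.0000)  (base)
link 0: phi[0] = 105 = 105 deg
  cos(105 deg) = -0.2588, sin(105 deg) = 0.9659
  joint[1] = (0.0000, 0.0000) + 2.7 * (-0.2588, 0.9659) = (0.0000 + -0.6988, 0.0000 + 2.6080) = (-0.6988, 2.6080)
link 1: phi[1] = 105 + 125 = 230 deg
  cos(230 deg) = -0.6428, sin(230 deg) = -0.7660
  joint[2] = (-0.6988, 2.6080) + 10.7 * (-0.6428, -0.7660) = (-0.6988 + -6.8778, 2.6080 + -8.1967) = (-7.5766, -5.5887)
link 2: phi[2] = 105 + 125 + -30 = 200 deg
  cos(200 deg) = -0.9397, sin(200 deg) = -0.3420
  joint[3] = (-7.5766, -5.5887) + 8.1 * (-0.9397, -0.3420) = (-7.5766 + -7.6115, -5.5887 + -2.7704) = (-15.1881, -8.3590)
End effector: (-15.1881, -8.3590)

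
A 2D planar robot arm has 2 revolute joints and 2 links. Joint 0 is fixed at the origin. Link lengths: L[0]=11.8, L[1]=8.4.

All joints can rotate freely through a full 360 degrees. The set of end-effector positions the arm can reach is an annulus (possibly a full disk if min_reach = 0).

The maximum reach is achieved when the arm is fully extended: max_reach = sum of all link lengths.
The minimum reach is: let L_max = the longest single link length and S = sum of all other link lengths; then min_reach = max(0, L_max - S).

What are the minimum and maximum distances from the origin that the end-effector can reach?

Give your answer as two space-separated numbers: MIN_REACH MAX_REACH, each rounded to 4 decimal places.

Answer: 3.4000 20.2000

Derivation:
Link lengths: [11.8, 8.4]
max_reach = 11.8 + 8.4 = 20.2
L_max = max([11.8, 8.4]) = 11.8
S (sum of others) = 20.2 - 11.8 = 8.4
min_reach = max(0, 11.8 - 8.4) = max(0, 3.4) = 3.4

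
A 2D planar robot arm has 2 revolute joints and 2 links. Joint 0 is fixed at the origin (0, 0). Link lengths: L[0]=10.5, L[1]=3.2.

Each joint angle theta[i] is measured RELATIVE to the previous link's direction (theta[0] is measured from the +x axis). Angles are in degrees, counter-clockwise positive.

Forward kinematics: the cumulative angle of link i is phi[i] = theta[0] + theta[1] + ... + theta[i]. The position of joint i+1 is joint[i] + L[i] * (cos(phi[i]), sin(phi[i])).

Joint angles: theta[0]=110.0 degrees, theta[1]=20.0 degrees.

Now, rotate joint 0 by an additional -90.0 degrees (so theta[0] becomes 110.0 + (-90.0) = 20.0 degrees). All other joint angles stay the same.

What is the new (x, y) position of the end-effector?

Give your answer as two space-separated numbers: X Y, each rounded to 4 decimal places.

joint[0] = (0.0000, 0.0000)  (base)
link 0: phi[0] = 20 = 20 deg
  cos(20 deg) = 0.9397, sin(20 deg) = 0.3420
  joint[1] = (0.0000, 0.0000) + 10.5 * (0.9397, 0.3420) = (0.0000 + 9.8668, 0.0000 + 3.5912) = (9.8668, 3.5912)
link 1: phi[1] = 20 + 20 = 40 deg
  cos(40 deg) = 0.7660, sin(40 deg) = 0.6428
  joint[2] = (9.8668, 3.5912) + 3.2 * (0.7660, 0.6428) = (9.8668 + 2.4513, 3.5912 + 2.0569) = (12.3181, 5.6481)
End effector: (12.3181, 5.6481)

Answer: 12.3181 5.6481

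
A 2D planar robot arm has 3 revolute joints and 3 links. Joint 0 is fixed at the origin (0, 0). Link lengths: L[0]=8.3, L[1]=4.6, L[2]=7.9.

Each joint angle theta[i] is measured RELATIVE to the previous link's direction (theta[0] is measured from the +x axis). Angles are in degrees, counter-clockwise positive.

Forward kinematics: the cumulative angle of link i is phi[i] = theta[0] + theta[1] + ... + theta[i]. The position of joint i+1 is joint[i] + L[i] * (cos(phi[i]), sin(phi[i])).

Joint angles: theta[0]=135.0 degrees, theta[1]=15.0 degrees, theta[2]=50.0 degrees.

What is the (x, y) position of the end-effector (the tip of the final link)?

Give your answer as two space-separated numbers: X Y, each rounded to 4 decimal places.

joint[0] = (0.0000, 0.0000)  (base)
link 0: phi[0] = 135 = 135 deg
  cos(135 deg) = -0.7071, sin(135 deg) = 0.7071
  joint[1] = (0.0000, 0.0000) + 8.3 * (-0.7071, 0.7071) = (0.0000 + -5.8690, 0.0000 + 5.8690) = (-5.8690, 5.8690)
link 1: phi[1] = 135 + 15 = 150 deg
  cos(150 deg) = -0.8660, sin(150 deg) = 0.5000
  joint[2] = (-5.8690, 5.8690) + 4.6 * (-0.8660, 0.5000) = (-5.8690 + -3.9837, 5.8690 + 2.3000) = (-9.8527, 8.1690)
link 2: phi[2] = 135 + 15 + 50 = 200 deg
  cos(200 deg) = -0.9397, sin(200 deg) = -0.3420
  joint[3] = (-9.8527, 8.1690) + 7.9 * (-0.9397, -0.3420) = (-9.8527 + -7.4236, 8.1690 + -2.7020) = (-17.2763, 5.4670)
End effector: (-17.2763, 5.4670)

Answer: -17.2763 5.4670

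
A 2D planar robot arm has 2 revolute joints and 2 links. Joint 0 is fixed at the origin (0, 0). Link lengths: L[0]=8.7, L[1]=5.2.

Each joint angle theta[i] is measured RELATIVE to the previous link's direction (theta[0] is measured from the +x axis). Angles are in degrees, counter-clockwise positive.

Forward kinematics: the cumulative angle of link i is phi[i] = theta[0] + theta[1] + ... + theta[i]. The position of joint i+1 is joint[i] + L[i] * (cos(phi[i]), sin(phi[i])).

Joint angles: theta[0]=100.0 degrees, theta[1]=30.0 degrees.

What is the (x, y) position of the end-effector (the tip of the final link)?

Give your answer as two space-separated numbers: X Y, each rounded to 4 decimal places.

joint[0] = (0.0000, 0.0000)  (base)
link 0: phi[0] = 100 = 100 deg
  cos(100 deg) = -0.1736, sin(100 deg) = 0.9848
  joint[1] = (0.0000, 0.0000) + 8.7 * (-0.1736, 0.9848) = (0.0000 + -1.5107, 0.0000 + 8.5678) = (-1.5107, 8.5678)
link 1: phi[1] = 100 + 30 = 130 deg
  cos(130 deg) = -0.6428, sin(130 deg) = 0.7660
  joint[2] = (-1.5107, 8.5678) + 5.2 * (-0.6428, 0.7660) = (-1.5107 + -3.3425, 8.5678 + 3.9834) = (-4.8532, 12.5513)
End effector: (-4.8532, 12.5513)

Answer: -4.8532 12.5513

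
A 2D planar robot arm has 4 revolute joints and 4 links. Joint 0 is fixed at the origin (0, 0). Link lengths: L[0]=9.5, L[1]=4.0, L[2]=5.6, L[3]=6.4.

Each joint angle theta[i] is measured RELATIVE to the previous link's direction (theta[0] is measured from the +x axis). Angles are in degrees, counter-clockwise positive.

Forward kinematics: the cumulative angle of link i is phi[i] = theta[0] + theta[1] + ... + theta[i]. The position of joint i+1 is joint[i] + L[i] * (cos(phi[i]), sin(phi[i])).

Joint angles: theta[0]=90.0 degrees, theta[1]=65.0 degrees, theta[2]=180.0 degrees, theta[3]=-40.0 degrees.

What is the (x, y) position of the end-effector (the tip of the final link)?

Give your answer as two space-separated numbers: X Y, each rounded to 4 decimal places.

joint[0] = (0.0000, 0.0000)  (base)
link 0: phi[0] = 90 = 90 deg
  cos(90 deg) = 0.0000, sin(90 deg) = 1.0000
  joint[1] = (0.0000, 0.0000) + 9.5 * (0.0000, 1.0000) = (0.0000 + 0.0000, 0.0000 + 9.5000) = (0.0000, 9.5000)
link 1: phi[1] = 90 + 65 = 155 deg
  cos(155 deg) = -0.9063, sin(155 deg) = 0.4226
  joint[2] = (0.0000, 9.5000) + 4 * (-0.9063, 0.4226) = (0.0000 + -3.6252, 9.5000 + 1.6905) = (-3.6252, 11.1905)
link 2: phi[2] = 90 + 65 + 180 = 335 deg
  cos(335 deg) = 0.9063, sin(335 deg) = -0.4226
  joint[3] = (-3.6252, 11.1905) + 5.6 * (0.9063, -0.4226) = (-3.6252 + 5.0753, 11.1905 + -2.3667) = (1.4501, 8.8238)
link 3: phi[3] = 90 + 65 + 180 + -40 = 295 deg
  cos(295 deg) = 0.4226, sin(295 deg) = -0.9063
  joint[4] = (1.4501, 8.8238) + 6.4 * (0.4226, -0.9063) = (1.4501 + 2.7048, 8.8238 + -5.8004) = (4.1548, 3.0234)
End effector: (4.1548, 3.0234)

Answer: 4.1548 3.0234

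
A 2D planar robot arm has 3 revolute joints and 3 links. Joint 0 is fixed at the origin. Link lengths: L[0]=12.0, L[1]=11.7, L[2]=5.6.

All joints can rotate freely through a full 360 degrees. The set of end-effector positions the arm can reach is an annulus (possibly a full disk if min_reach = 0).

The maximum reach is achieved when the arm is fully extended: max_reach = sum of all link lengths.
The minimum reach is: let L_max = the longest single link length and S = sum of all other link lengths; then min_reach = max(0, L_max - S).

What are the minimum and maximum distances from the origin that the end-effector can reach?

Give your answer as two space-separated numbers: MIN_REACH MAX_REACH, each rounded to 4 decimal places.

Answer: 0.0000 29.3000

Derivation:
Link lengths: [12.0, 11.7, 5.6]
max_reach = 12 + 11.7 + 5.6 = 29.3
L_max = max([12.0, 11.7, 5.6]) = 12
S (sum of others) = 29.3 - 12 = 17.3
min_reach = max(0, 12 - 17.3) = max(0, -5.3) = 0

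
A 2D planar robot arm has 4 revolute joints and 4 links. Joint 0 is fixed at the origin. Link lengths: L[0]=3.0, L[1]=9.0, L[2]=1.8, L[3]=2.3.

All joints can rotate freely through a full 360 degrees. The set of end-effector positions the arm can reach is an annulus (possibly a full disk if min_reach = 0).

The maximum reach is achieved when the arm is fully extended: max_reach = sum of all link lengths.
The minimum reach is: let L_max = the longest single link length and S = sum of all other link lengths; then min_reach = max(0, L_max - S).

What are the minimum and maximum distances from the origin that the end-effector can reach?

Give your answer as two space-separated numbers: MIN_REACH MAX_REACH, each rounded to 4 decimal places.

Link lengths: [3.0, 9.0, 1.8, 2.3]
max_reach = 3 + 9 + 1.8 + 2.3 = 16.1
L_max = max([3.0, 9.0, 1.8, 2.3]) = 9
S (sum of others) = 16.1 - 9 = 7.1
min_reach = max(0, 9 - 7.1) = max(0, 1.9) = 1.9

Answer: 1.9000 16.1000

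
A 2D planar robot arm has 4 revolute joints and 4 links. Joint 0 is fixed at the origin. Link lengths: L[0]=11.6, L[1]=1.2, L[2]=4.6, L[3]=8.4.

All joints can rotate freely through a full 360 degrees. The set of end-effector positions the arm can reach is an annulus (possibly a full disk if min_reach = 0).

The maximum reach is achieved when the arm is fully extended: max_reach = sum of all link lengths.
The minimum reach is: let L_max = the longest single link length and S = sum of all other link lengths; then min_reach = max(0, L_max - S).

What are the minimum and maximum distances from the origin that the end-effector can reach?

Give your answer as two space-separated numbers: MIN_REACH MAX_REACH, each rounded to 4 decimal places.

Link lengths: [11.6, 1.2, 4.6, 8.4]
max_reach = 11.6 + 1.2 + 4.6 + 8.4 = 25.8
L_max = max([11.6, 1.2, 4.6, 8.4]) = 11.6
S (sum of others) = 25.8 - 11.6 = 14.2
min_reach = max(0, 11.6 - 14.2) = max(0, -2.6) = 0

Answer: 0.0000 25.8000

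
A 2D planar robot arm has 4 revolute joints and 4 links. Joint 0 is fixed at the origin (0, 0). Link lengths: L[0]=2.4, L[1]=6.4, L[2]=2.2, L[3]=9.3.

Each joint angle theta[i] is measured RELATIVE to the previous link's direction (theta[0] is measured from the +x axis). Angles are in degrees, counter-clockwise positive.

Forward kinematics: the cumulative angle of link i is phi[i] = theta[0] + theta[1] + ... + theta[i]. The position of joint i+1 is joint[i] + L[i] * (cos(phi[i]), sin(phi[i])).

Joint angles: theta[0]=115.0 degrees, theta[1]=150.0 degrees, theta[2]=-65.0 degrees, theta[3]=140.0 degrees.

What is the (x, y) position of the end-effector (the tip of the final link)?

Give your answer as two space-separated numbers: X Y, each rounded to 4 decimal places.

Answer: 5.0997 -8.1337

Derivation:
joint[0] = (0.0000, 0.0000)  (base)
link 0: phi[0] = 115 = 115 deg
  cos(115 deg) = -0.4226, sin(115 deg) = 0.9063
  joint[1] = (0.0000, 0.0000) + 2.4 * (-0.4226, 0.9063) = (0.0000 + -1.0143, 0.0000 + 2.1751) = (-1.0143, 2.1751)
link 1: phi[1] = 115 + 150 = 265 deg
  cos(265 deg) = -0.0872, sin(265 deg) = -0.9962
  joint[2] = (-1.0143, 2.1751) + 6.4 * (-0.0872, -0.9962) = (-1.0143 + -0.5578, 2.1751 + -6.3756) = (-1.5721, -4.2005)
link 2: phi[2] = 115 + 150 + -65 = 200 deg
  cos(200 deg) = -0.9397, sin(200 deg) = -0.3420
  joint[3] = (-1.5721, -4.2005) + 2.2 * (-0.9397, -0.3420) = (-1.5721 + -2.0673, -4.2005 + -0.7524) = (-3.6394, -4.9530)
link 3: phi[3] = 115 + 150 + -65 + 140 = 340 deg
  cos(340 deg) = 0.9397, sin(340 deg) = -0.3420
  joint[4] = (-3.6394, -4.9530) + 9.3 * (0.9397, -0.3420) = (-3.6394 + 8.7391, -4.9530 + -3.1808) = (5.0997, -8.1337)
End effector: (5.0997, -8.1337)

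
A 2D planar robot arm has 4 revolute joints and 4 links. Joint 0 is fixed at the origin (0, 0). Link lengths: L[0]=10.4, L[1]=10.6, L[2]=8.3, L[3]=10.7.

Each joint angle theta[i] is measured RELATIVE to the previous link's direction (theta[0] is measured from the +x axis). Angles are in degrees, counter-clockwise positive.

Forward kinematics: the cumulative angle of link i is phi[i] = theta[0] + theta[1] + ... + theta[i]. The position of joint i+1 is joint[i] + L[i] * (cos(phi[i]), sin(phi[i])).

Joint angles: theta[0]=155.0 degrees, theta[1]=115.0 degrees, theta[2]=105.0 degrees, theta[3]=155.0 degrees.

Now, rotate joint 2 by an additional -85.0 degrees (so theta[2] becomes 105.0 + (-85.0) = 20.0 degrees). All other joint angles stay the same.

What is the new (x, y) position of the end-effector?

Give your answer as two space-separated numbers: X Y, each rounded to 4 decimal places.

Answer: -5.6543 -3.3449

Derivation:
joint[0] = (0.0000, 0.0000)  (base)
link 0: phi[0] = 155 = 155 deg
  cos(155 deg) = -0.9063, sin(155 deg) = 0.4226
  joint[1] = (0.0000, 0.0000) + 10.4 * (-0.9063, 0.4226) = (0.0000 + -9.4256, 0.0000 + 4.3952) = (-9.4256, 4.3952)
link 1: phi[1] = 155 + 115 = 270 deg
  cos(270 deg) = -0.0000, sin(270 deg) = -1.0000
  joint[2] = (-9.4256, 4.3952) + 10.6 * (-0.0000, -1.0000) = (-9.4256 + -0.0000, 4.3952 + -10.6000) = (-9.4256, -6.2048)
link 2: phi[2] = 155 + 115 + 20 = 290 deg
  cos(290 deg) = 0.3420, sin(290 deg) = -0.9397
  joint[3] = (-9.4256, -6.2048) + 8.3 * (0.3420, -0.9397) = (-9.4256 + 2.8388, -6.2048 + -7.7994) = (-6.5868, -14.0042)
link 3: phi[3] = 155 + 115 + 20 + 155 = 445 deg
  cos(445 deg) = 0.0872, sin(445 deg) = 0.9962
  joint[4] = (-6.5868, -14.0042) + 10.7 * (0.0872, 0.9962) = (-6.5868 + 0.9326, -14.0042 + 10.6593) = (-5.6543, -3.3449)
End effector: (-5.6543, -3.3449)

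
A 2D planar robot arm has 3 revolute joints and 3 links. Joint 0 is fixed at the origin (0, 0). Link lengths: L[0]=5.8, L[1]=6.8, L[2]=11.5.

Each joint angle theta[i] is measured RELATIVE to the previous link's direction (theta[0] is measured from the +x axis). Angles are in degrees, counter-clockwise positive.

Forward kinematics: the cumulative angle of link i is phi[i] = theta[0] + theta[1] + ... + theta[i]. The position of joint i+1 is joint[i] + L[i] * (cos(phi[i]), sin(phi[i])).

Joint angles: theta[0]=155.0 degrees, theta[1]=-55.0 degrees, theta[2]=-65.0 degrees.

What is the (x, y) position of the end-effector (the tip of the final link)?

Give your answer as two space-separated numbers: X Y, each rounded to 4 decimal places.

Answer: 2.9829 15.7440

Derivation:
joint[0] = (0.0000, 0.0000)  (base)
link 0: phi[0] = 155 = 155 deg
  cos(155 deg) = -0.9063, sin(155 deg) = 0.4226
  joint[1] = (0.0000, 0.0000) + 5.8 * (-0.9063, 0.4226) = (0.0000 + -5.2566, 0.0000 + 2.4512) = (-5.2566, 2.4512)
link 1: phi[1] = 155 + -55 = 100 deg
  cos(100 deg) = -0.1736, sin(100 deg) = 0.9848
  joint[2] = (-5.2566, 2.4512) + 6.8 * (-0.1736, 0.9848) = (-5.2566 + -1.1808, 2.4512 + 6.6967) = (-6.4374, 9.1479)
link 2: phi[2] = 155 + -55 + -65 = 35 deg
  cos(35 deg) = 0.8192, sin(35 deg) = 0.5736
  joint[3] = (-6.4374, 9.1479) + 11.5 * (0.8192, 0.5736) = (-6.4374 + 9.4202, 9.1479 + 6.5961) = (2.9829, 15.7440)
End effector: (2.9829, 15.7440)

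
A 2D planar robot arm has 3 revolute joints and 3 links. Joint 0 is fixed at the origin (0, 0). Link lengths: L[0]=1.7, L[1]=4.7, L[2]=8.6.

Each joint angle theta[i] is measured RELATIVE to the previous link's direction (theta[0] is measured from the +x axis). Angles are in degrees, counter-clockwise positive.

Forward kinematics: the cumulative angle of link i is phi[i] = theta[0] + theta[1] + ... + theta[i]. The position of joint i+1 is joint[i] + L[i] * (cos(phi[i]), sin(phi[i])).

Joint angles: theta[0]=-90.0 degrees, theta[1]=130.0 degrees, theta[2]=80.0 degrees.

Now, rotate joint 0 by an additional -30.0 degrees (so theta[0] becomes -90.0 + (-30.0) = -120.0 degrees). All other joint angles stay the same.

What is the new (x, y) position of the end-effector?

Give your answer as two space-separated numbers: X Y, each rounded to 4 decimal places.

joint[0] = (0.0000, 0.0000)  (base)
link 0: phi[0] = -120 = -120 deg
  cos(-120 deg) = -0.5000, sin(-120 deg) = -0.8660
  joint[1] = (0.0000, 0.0000) + 1.7 * (-0.5000, -0.8660) = (0.0000 + -0.8500, 0.0000 + -1.4722) = (-0.8500, -1.4722)
link 1: phi[1] = -120 + 130 = 10 deg
  cos(10 deg) = 0.9848, sin(10 deg) = 0.1736
  joint[2] = (-0.8500, -1.4722) + 4.7 * (0.9848, 0.1736) = (-0.8500 + 4.6286, -1.4722 + 0.8161) = (3.7786, -0.6561)
link 2: phi[2] = -120 + 130 + 80 = 90 deg
  cos(90 deg) = 0.0000, sin(90 deg) = 1.0000
  joint[3] = (3.7786, -0.6561) + 8.6 * (0.0000, 1.0000) = (3.7786 + 0.0000, -0.6561 + 8.6000) = (3.7786, 7.9439)
End effector: (3.7786, 7.9439)

Answer: 3.7786 7.9439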